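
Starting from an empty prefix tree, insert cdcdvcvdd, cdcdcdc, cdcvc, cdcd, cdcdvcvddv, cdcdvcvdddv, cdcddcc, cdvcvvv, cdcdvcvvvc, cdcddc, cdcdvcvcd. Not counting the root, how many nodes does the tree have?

Count nodes per top-level branch (shared prefixes stored once):
  'c'-branch (cdcd, cdcdcdc, cdcddc, cdcddcc, cdcdvcvcd, cdcdvcvdd, cdcdvcvdddv, cdcdvcvddv, cdcdvcvvvc, cdcvc, cdvcvvv): 30 nodes
Sum: 30

30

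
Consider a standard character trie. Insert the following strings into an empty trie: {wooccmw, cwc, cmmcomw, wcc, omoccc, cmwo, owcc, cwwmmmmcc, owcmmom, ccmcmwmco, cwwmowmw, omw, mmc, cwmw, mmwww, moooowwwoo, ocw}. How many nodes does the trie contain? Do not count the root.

Insert word by word; a character creates a node only if that edge doesn't already exist:
  "wooccmw" → 7 new (w, o, o, c, c, m, w)
  "cwc" → 3 new (c, w, c)
  "cmmcomw" → prefix "c" already present; 6 new (m, m, c, o, m, w)
  "wcc" → prefix "w" already present; 2 new (c, c)
  "omoccc" → 6 new (o, m, o, c, c, c)
  "cmwo" → prefix "cm" already present; 2 new (w, o)
  "owcc" → prefix "o" already present; 3 new (w, c, c)
  "cwwmmmmcc" → prefix "cw" already present; 7 new (w, m, m, m, m, c, c)
  "owcmmom" → prefix "owc" already present; 4 new (m, m, o, m)
  "ccmcmwmco" → prefix "c" already present; 8 new (c, m, c, m, w, m, c, o)
  "cwwmowmw" → prefix "cwwm" already present; 4 new (o, w, m, w)
  "omw" → prefix "om" already present; 1 new (w)
  "mmc" → 3 new (m, m, c)
  "cwmw" → prefix "cw" already present; 2 new (m, w)
  "mmwww" → prefix "mm" already present; 3 new (w, w, w)
  "moooowwwoo" → prefix "m" already present; 9 new (o, o, o, o, w, w, w, o, o)
  "ocw" → prefix "o" already present; 2 new (c, w)
Total nodes = 7 + 3 + 6 + 2 + 6 + 2 + 3 + 7 + 4 + 8 + 4 + 1 + 3 + 2 + 3 + 9 + 2 = 72

72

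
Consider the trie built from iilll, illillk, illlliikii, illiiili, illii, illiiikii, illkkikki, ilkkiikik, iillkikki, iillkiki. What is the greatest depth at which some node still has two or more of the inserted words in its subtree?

Equivalently: take the maximum, over all pairs, of their longest common prefix length.
e.g. "iillkiki" and "iillkikki" share the prefix "iillkik" of length 7; no pair shares a longer one.
Longest shared-prefix length: 7

7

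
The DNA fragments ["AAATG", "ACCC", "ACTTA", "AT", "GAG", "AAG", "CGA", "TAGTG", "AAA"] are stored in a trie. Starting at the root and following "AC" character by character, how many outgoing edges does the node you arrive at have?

Walk "AC" from the root, arriving at one node.
Distinct next characters after "AC": C, T.
That node has 2 child edges.

2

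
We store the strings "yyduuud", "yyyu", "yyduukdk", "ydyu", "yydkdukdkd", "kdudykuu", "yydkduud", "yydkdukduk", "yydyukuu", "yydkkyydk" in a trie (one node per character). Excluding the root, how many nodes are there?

44

For each word, the new-node count is its length minus the longest prefix already in the trie:
  "yyduuud" → 7 new (y, y, d, u, u, u, d)
  "yyyu" → prefix "yy" already present; 2 new (y, u)
  "yyduukdk" → prefix "yyduu" already present; 3 new (k, d, k)
  "ydyu" → prefix "y" already present; 3 new (d, y, u)
  "yydkdukdkd" → prefix "yyd" already present; 7 new (k, d, u, k, d, k, d)
  "kdudykuu" → 8 new (k, d, u, d, y, k, u, u)
  "yydkduud" → prefix "yydkdu" already present; 2 new (u, d)
  "yydkdukduk" → prefix "yydkdukd" already present; 2 new (u, k)
  "yydyukuu" → prefix "yyd" already present; 5 new (y, u, k, u, u)
  "yydkkyydk" → prefix "yydk" already present; 5 new (k, y, y, d, k)
Total nodes = 7 + 2 + 3 + 3 + 7 + 8 + 2 + 2 + 5 + 5 = 44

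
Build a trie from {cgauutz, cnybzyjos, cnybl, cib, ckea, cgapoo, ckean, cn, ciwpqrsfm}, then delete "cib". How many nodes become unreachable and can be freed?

1

A node on "cib"'s path can go only if nothing else ends at it or branches off below it.
The suffix "b" (1 node) is used only by "cib"; the node for "ci" still has the child "w", so pruning stops there.
Nodes removed: 1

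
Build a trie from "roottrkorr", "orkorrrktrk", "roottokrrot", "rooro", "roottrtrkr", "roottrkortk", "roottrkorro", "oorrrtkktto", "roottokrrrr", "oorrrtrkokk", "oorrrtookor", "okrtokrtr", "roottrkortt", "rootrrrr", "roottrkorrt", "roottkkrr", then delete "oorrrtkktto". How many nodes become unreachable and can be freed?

Walk "oorrrtkktto" from the leaf back toward the root, removing each node that no remaining word uses.
The suffix "kktto" (5 nodes) is used only by "oorrrtkktto"; the node for "oorrrt" still has the child "r", so pruning stops there.
Nodes removed: 5

5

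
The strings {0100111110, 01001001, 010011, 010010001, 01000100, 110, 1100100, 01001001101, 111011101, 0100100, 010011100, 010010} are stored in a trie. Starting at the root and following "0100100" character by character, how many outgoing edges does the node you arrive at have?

The children of the "0100100" node are the distinct next characters among strings starting with "0100100".
Distinct next characters after "0100100": 0, 1.
That node has 2 child edges.

2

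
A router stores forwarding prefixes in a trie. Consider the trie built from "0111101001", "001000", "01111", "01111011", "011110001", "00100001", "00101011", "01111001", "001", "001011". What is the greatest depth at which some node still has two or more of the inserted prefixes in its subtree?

The deepest shared node is where two words last agree before diverging.
"011110001" and "01111001" agree on "0111100" (7 characters) before diverging; nothing deeper is shared.
Longest shared-prefix length: 7

7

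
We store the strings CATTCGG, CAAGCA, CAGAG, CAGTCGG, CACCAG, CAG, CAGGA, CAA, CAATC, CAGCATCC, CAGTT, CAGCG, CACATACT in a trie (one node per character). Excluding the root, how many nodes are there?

Insert word by word; a character creates a node only if that edge doesn't already exist:
  "CATTCGG" → 7 new (C, A, T, T, C, G, G)
  "CAAGCA" → prefix "CA" already present; 4 new (A, G, C, A)
  "CAGAG" → prefix "CA" already present; 3 new (G, A, G)
  "CAGTCGG" → prefix "CAG" already present; 4 new (T, C, G, G)
  "CACCAG" → prefix "CA" already present; 4 new (C, C, A, G)
  "CAG" → prefix "CAG" already present; 0 new (none)
  "CAGGA" → prefix "CAG" already present; 2 new (G, A)
  "CAA" → prefix "CAA" already present; 0 new (none)
  "CAATC" → prefix "CAA" already present; 2 new (T, C)
  "CAGCATCC" → prefix "CAG" already present; 5 new (C, A, T, C, C)
  "CAGTT" → prefix "CAGT" already present; 1 new (T)
  "CAGCG" → prefix "CAGC" already present; 1 new (G)
  "CACATACT" → prefix "CAC" already present; 5 new (A, T, A, C, T)
Total nodes = 7 + 4 + 3 + 4 + 4 + 0 + 2 + 0 + 2 + 5 + 1 + 1 + 5 = 38

38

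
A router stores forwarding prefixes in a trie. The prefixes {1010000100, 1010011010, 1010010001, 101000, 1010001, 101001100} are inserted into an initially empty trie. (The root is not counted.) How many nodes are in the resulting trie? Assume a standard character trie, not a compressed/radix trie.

Count nodes per top-level branch (shared prefixes stored once):
  '1'-branch (101000, 1010000100, 1010001, 1010010001, 101001100, 1010011010): 21 nodes
Sum: 21

21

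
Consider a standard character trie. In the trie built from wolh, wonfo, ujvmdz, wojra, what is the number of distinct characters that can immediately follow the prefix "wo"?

Walk "wo" from the root, arriving at one node.
Characters that immediately follow "wo" among the stored strings: {j, l, n}.
That node has 3 child edges.

3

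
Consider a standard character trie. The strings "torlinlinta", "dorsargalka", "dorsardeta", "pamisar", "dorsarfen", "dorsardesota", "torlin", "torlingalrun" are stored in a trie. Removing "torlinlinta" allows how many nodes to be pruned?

5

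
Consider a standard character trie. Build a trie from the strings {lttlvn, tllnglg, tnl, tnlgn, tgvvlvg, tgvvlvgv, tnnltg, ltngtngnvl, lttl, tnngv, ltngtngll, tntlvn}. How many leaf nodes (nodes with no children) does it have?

Leaves are exactly the stored words that no other stored word extends.
Those words: "ltngtngll", "ltngtngnvl", "lttlvn", "tgvvlvgv", "tllnglg", "tnlgn", "tnngv", "tnnltg", "tntlvn"
Leaf count: 9

9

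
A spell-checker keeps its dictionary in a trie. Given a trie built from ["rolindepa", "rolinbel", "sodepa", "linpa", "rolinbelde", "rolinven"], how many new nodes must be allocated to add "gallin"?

No existing word starts with "g", so every character of "gallin" needs a new node.
6 − 0 = 6 new nodes.

6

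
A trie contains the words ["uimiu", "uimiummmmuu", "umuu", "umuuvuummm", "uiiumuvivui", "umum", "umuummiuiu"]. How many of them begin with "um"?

4

Walk to "um"; the words in its subtree are exactly those with that prefix.
Matches: "umum", "umuu", "umuummiuiu", "umuuvuummm"
Count: 4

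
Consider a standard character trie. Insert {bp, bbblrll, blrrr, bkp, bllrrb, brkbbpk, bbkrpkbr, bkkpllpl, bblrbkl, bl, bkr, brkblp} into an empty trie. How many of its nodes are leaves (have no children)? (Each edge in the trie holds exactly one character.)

11

Leaves are exactly the stored words that no other stored word extends.
Those words: "bbblrll", "bbkrpkbr", "bblrbkl", "bkkpllpl", "bkp", "bkr", "bllrrb", "blrrr", "bp", "brkbbpk", "brkblp"
Leaf count: 11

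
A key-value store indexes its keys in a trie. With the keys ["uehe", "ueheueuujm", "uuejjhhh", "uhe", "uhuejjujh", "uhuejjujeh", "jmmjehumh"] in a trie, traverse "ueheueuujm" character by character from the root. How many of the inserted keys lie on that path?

Traverse "ueheueuujm" character by character; count nodes along the way that are marked as word ends.
Prefixes of the query that are stored words: "uehe", "ueheueuujm"
Count: 2

2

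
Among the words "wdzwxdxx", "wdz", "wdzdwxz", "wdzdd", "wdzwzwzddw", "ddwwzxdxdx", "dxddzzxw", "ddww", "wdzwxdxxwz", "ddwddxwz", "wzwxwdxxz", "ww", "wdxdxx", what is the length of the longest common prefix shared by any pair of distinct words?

8

Look for the deepest trie node that still has at least two words in its subtree.
"wdzwxdxx" and "wdzwxdxxwz" agree on "wdzwxdxx" (8 characters) before diverging; nothing deeper is shared.
Longest shared-prefix length: 8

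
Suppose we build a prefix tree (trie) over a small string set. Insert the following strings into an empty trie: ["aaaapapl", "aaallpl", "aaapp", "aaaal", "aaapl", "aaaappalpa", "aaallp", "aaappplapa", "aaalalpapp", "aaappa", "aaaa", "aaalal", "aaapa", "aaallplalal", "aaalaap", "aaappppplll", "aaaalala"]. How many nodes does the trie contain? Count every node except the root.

48

Count nodes per top-level branch (shared prefixes stored once):
  'a'-branch (aaaa, aaaal, aaaalala, aaaapapl, aaaappalpa, aaalaap, aaalal, aaalalpapp, aaallp, aaallpl, aaallplalal, aaapa, aaapl, aaapp, aaappa, aaappplapa, aaappppplll): 48 nodes
Sum: 48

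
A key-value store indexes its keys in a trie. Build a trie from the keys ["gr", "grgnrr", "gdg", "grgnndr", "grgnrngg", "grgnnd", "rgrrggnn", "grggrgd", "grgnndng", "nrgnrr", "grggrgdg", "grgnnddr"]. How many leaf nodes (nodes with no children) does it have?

A leaf is a node with no children — equivalently, the end of a word that is not a proper prefix of any other stored word.
Those words: "gdg", "grggrgdg", "grgnnddr", "grgnndng", "grgnndr", "grgnrngg", "grgnrr", "nrgnrr", "rgrrggnn"
Leaf count: 9

9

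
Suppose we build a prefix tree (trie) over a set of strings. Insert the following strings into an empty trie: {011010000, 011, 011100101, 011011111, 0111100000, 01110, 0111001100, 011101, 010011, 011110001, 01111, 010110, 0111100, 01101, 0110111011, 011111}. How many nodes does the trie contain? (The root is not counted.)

41

For each word, the new-node count is its length minus the longest prefix already in the trie:
  "011010000" → 9 new (0, 1, 1, 0, 1, 0, 0, 0, 0)
  "011" → prefix "011" already present; 0 new (none)
  "011100101" → prefix "011" already present; 6 new (1, 0, 0, 1, 0, 1)
  "011011111" → prefix "01101" already present; 4 new (1, 1, 1, 1)
  "0111100000" → prefix "0111" already present; 6 new (1, 0, 0, 0, 0, 0)
  "01110" → prefix "01110" already present; 0 new (none)
  "0111001100" → prefix "0111001" already present; 3 new (1, 0, 0)
  "011101" → prefix "01110" already present; 1 new (1)
  "010011" → prefix "01" already present; 4 new (0, 0, 1, 1)
  "011110001" → prefix "01111000" already present; 1 new (1)
  "01111" → prefix "01111" already present; 0 new (none)
  "010110" → prefix "010" already present; 3 new (1, 1, 0)
  "0111100" → prefix "0111100" already present; 0 new (none)
  "01101" → prefix "01101" already present; 0 new (none)
  "0110111011" → prefix "0110111" already present; 3 new (0, 1, 1)
  "011111" → prefix "01111" already present; 1 new (1)
Total nodes = 9 + 0 + 6 + 4 + 6 + 0 + 3 + 1 + 4 + 1 + 0 + 3 + 0 + 0 + 3 + 1 = 41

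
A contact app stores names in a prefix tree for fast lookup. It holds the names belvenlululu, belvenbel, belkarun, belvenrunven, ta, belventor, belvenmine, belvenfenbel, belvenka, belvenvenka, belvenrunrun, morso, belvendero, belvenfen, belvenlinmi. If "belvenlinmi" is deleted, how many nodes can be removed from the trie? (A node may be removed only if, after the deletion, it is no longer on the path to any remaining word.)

A node on "belvenlinmi"'s path can go only if nothing else ends at it or branches off below it.
The suffix "inmi" (4 nodes) is used only by "belvenlinmi"; the node for "belvenl" still has the child "u", so pruning stops there.
Nodes removed: 4

4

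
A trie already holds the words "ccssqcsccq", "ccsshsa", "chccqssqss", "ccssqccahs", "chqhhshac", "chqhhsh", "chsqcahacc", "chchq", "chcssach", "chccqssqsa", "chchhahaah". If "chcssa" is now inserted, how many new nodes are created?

0

"chcssa" is already a full path in the trie; only an end-marker is added.
No new nodes are needed: 0.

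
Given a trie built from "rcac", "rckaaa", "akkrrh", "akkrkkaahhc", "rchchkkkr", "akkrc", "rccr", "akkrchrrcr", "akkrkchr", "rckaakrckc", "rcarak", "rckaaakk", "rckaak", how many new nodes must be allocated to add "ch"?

No existing word starts with "c", so every character of "ch" needs a new node.
2 − 0 = 2 new nodes.

2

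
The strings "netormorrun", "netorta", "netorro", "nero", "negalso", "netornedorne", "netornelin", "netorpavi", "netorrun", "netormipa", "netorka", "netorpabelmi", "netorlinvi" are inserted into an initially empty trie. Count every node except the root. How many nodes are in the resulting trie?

53

Count nodes per top-level branch (shared prefixes stored once):
  'n'-branch (negalso, nero, netorka, netorlinvi, netormipa, netormorrun, netornedorne, netornelin, netorpabelmi, netorpavi, netorro, netorrun, netorta): 53 nodes
Sum: 53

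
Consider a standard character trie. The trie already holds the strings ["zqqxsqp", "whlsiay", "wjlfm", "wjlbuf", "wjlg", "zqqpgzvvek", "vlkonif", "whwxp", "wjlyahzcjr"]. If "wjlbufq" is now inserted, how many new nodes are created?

1

"wjlbuf" is already a path in the trie; the remaining "q" must be added.
New nodes needed: |"wjlbufq"| − 6 = 7 − 6 = 1.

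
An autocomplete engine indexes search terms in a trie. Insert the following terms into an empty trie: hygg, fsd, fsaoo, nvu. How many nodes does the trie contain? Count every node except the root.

13

Trace insertions, counting only characters that open a new branch:
  "hygg" → 4 new (h, y, g, g)
  "fsd" → 3 new (f, s, d)
  "fsaoo" → prefix "fs" already present; 3 new (a, o, o)
  "nvu" → 3 new (n, v, u)
Total nodes = 4 + 3 + 3 + 3 = 13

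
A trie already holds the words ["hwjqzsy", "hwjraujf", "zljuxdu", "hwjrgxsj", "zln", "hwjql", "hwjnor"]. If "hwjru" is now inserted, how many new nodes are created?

1

Walking "hwjru" from the root, the first 4 characters ("hwjr") follow existing edges; "u" is the first miss.
New nodes needed: |"hwjru"| − 4 = 5 − 4 = 1.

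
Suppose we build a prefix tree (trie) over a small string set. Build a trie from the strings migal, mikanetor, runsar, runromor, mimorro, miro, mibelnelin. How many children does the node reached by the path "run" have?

2

Follow the path "run" to its node, then look at its outgoing edges.
Characters that immediately follow "run" among the stored strings: {r, s}.
That node has 2 child edges.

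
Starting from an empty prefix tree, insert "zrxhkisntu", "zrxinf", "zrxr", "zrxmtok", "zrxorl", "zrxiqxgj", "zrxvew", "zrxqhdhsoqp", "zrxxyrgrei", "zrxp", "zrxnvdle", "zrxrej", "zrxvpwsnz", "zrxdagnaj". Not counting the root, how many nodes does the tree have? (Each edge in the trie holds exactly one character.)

62

For each word, the new-node count is its length minus the longest prefix already in the trie:
  "zrxhkisntu" → 10 new (z, r, x, h, k, i, s, n, t, u)
  "zrxinf" → prefix "zrx" already present; 3 new (i, n, f)
  "zrxr" → prefix "zrx" already present; 1 new (r)
  "zrxmtok" → prefix "zrx" already present; 4 new (m, t, o, k)
  "zrxorl" → prefix "zrx" already present; 3 new (o, r, l)
  "zrxiqxgj" → prefix "zrxi" already present; 4 new (q, x, g, j)
  "zrxvew" → prefix "zrx" already present; 3 new (v, e, w)
  "zrxqhdhsoqp" → prefix "zrx" already present; 8 new (q, h, d, h, s, o, q, p)
  "zrxxyrgrei" → prefix "zrx" already present; 7 new (x, y, r, g, r, e, i)
  "zrxp" → prefix "zrx" already present; 1 new (p)
  "zrxnvdle" → prefix "zrx" already present; 5 new (n, v, d, l, e)
  "zrxrej" → prefix "zrxr" already present; 2 new (e, j)
  "zrxvpwsnz" → prefix "zrxv" already present; 5 new (p, w, s, n, z)
  "zrxdagnaj" → prefix "zrx" already present; 6 new (d, a, g, n, a, j)
Total nodes = 10 + 3 + 1 + 4 + 3 + 4 + 3 + 8 + 7 + 1 + 5 + 2 + 5 + 6 = 62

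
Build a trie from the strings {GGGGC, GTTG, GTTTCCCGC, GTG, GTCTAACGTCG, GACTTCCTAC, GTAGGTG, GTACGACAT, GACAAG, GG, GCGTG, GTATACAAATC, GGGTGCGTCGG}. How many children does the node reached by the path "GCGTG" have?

Walk "GCGTG" from the root, arriving at one node.
No stored string extends past "GCGTG".
That node has 0 child edges.

0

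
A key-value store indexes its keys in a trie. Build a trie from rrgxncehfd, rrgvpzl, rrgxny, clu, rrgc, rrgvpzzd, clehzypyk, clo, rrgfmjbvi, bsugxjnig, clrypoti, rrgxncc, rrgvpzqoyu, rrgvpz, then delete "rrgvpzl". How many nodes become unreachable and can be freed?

1

Walk "rrgvpzl" from the leaf back toward the root, removing each node that no remaining word uses.
The suffix "l" (1 node) is used only by "rrgvpzl"; the node for "rrgvpz" still has the child "z", so pruning stops there.
Nodes removed: 1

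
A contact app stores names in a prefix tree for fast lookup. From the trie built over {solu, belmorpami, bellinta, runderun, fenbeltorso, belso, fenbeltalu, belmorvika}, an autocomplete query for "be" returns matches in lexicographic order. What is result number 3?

belmorvika

Filter for "be…" and sort: "bellinta", "belmorpami", "belmorvika", "belso"
Position 3: belmorvika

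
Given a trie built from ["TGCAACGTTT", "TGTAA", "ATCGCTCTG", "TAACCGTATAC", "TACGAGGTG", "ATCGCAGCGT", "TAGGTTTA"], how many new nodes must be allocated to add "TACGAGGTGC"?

1

Walking "TACGAGGTGC" from the root, the first 9 characters ("TACGAGGTG") follow existing edges; "C" is the first miss.
So 10 − 9 = 1 new nodes.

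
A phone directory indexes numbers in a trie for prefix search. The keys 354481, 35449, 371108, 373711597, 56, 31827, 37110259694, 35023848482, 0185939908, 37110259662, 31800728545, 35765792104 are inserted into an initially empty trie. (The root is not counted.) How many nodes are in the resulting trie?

69

Count nodes per top-level branch (shared prefixes stored once):
  '0'-branch (0185939908): 10 nodes
  '3'-branch (31800728545, 31827, 35023848482, 354481, 35449, 35765792104, 37110259662, 37110259694, 371108, 373711597): 57 nodes
  '5'-branch (56): 2 nodes
Sum: 69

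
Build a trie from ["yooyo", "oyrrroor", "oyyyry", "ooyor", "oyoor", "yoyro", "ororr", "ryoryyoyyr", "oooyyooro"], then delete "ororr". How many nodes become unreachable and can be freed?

Walk "ororr" from the leaf back toward the root, removing each node that no remaining word uses.
The suffix "rorr" (4 nodes) is used only by "ororr"; the node for "o" still has the child "y", so pruning stops there.
Nodes removed: 4

4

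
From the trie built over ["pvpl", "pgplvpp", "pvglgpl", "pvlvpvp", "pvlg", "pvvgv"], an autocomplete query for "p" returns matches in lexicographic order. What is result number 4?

pvlvpvp

Filter for "p…" and sort: "pgplvpp", "pvglgpl", "pvlg", "pvlvpvp", "pvpl", "pvvgv"
Position 4: pvlvpvp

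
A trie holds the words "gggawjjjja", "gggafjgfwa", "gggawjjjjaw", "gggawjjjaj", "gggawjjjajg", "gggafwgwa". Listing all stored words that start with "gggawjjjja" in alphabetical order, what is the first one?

DFS of the "gggawjjjja" subtree visits, in order: "gggawjjjja", "gggawjjjjaw"
The 1st is gggawjjjja.

gggawjjjja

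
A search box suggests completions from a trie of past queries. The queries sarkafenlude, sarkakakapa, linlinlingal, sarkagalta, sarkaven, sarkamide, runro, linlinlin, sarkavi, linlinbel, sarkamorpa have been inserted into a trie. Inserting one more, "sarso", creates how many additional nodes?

2

The longest prefix of "sarso" already in the trie is "sar" (length 3).
New nodes needed: |"sarso"| − 3 = 5 − 3 = 2.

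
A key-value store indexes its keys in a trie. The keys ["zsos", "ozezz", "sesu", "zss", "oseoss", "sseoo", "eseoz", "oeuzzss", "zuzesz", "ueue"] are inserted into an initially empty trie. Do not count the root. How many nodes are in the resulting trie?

Trace insertions, counting only characters that open a new branch:
  "zsos" → 4 new (z, s, o, s)
  "ozezz" → 5 new (o, z, e, z, z)
  "sesu" → 4 new (s, e, s, u)
  "zss" → prefix "zs" already present; 1 new (s)
  "oseoss" → prefix "o" already present; 5 new (s, e, o, s, s)
  "sseoo" → prefix "s" already present; 4 new (s, e, o, o)
  "eseoz" → 5 new (e, s, e, o, z)
  "oeuzzss" → prefix "o" already present; 6 new (e, u, z, z, s, s)
  "zuzesz" → prefix "z" already present; 5 new (u, z, e, s, z)
  "ueue" → 4 new (u, e, u, e)
Total nodes = 4 + 5 + 4 + 1 + 5 + 4 + 5 + 6 + 5 + 4 = 43

43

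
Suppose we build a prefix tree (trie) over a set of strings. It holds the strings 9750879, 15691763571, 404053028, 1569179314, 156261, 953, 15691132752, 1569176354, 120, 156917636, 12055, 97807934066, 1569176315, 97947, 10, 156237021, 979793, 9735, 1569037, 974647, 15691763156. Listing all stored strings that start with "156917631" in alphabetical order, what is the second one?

15691763156

DFS of the "156917631" subtree visits, in order: "1569176315", "15691763156"
Position 2: 15691763156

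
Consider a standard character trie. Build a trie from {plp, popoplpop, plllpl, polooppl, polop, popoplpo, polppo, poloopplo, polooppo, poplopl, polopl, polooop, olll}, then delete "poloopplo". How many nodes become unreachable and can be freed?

1

A node on "poloopplo"'s path can go only if nothing else ends at it or branches off below it.
The suffix "o" (1 node) is used only by "poloopplo"; "polooppl" is itself a stored word, so pruning stops there.
Nodes removed: 1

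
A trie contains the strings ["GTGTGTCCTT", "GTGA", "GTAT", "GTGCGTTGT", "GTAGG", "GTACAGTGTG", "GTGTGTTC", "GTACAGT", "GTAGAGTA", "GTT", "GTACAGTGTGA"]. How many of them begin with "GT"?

Walk to "GT"; the words in its subtree are exactly those with that prefix.
Matches: "GTACAGT", "GTACAGTGTG", "GTACAGTGTGA", "GTAGAGTA", "GTAGG", "GTAT", "GTGA", "GTGCGTTGT", "GTGTGTCCTT", "GTGTGTTC", "GTT"
Count: 11

11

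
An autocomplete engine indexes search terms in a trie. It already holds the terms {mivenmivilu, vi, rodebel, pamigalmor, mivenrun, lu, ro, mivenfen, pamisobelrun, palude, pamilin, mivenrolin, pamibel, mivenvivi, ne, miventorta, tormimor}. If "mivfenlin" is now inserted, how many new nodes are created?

The longest prefix of "mivfenlin" already in the trie is "miv" (length 3).
New nodes needed: |"mivfenlin"| − 3 = 9 − 3 = 6.

6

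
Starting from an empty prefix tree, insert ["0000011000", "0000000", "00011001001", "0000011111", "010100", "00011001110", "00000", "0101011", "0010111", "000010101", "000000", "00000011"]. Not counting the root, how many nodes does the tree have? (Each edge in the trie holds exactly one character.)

45

Count nodes per top-level branch (shared prefixes stored once):
  '0'-branch (00000, 000000, 0000000, 00000011, 0000011000, 0000011111, 000010101, 00011001001, 00011001110, 0010111, 010100, 0101011): 45 nodes
Sum: 45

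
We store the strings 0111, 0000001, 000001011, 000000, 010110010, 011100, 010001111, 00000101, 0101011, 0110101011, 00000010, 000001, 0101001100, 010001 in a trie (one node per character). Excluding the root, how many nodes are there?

45

Count nodes per top-level branch (shared prefixes stored once):
  '0'-branch (000000, 0000001, 00000010, 000001, 00000101, 000001011, 010001, 010001111, 0101001100, 0101011, 010110010, 0110101011, 0111, 011100): 45 nodes
Sum: 45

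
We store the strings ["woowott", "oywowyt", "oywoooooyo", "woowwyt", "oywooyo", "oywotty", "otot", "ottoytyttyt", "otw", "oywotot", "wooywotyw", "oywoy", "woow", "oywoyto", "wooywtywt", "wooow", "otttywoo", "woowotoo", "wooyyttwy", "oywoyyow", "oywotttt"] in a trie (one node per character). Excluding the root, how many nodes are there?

For each word, the new-node count is its length minus the longest prefix already in the trie:
  "woowott" → 7 new (w, o, o, w, o, t, t)
  "oywowyt" → 7 new (o, y, w, o, w, y, t)
  "oywoooooyo" → prefix "oywo" already present; 6 new (o, o, o, o, y, o)
  "woowwyt" → prefix "woow" already present; 3 new (w, y, t)
  "oywooyo" → prefix "oywoo" already present; 2 new (y, o)
  "oywotty" → prefix "oywo" already present; 3 new (t, t, y)
  "otot" → prefix "o" already present; 3 new (t, o, t)
  "ottoytyttyt" → prefix "ot" already present; 9 new (t, o, y, t, y, t, t, y, t)
  "otw" → prefix "ot" already present; 1 new (w)
  "oywotot" → prefix "oywot" already present; 2 new (o, t)
  "wooywotyw" → prefix "woo" already present; 6 new (y, w, o, t, y, w)
  "oywoy" → prefix "oywo" already present; 1 new (y)
  "woow" → prefix "woow" already present; 0 new (none)
  "oywoyto" → prefix "oywoy" already present; 2 new (t, o)
  "wooywtywt" → prefix "wooyw" already present; 4 new (t, y, w, t)
  "wooow" → prefix "woo" already present; 2 new (o, w)
  "otttywoo" → prefix "ott" already present; 5 new (t, y, w, o, o)
  "woowotoo" → prefix "woowot" already present; 2 new (o, o)
  "wooyyttwy" → prefix "wooy" already present; 5 new (y, t, t, w, y)
  "oywoyyow" → prefix "oywoy" already present; 3 new (y, o, w)
  "oywotttt" → prefix "oywott" already present; 2 new (t, t)
Total nodes = 7 + 7 + 6 + 3 + 2 + 3 + 3 + 9 + 1 + 2 + 6 + 1 + 0 + 2 + 4 + 2 + 5 + 2 + 5 + 3 + 2 = 75

75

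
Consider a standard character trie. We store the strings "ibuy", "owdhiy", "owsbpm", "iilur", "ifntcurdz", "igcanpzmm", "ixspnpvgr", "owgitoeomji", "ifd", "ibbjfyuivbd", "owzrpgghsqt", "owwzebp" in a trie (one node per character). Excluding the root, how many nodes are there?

Trace insertions, counting only characters that open a new branch:
  "ibuy" → 4 new (i, b, u, y)
  "owdhiy" → 6 new (o, w, d, h, i, y)
  "owsbpm" → prefix "ow" already present; 4 new (s, b, p, m)
  "iilur" → prefix "i" already present; 4 new (i, l, u, r)
  "ifntcurdz" → prefix "i" already present; 8 new (f, n, t, c, u, r, d, z)
  "igcanpzmm" → prefix "i" already present; 8 new (g, c, a, n, p, z, m, m)
  "ixspnpvgr" → prefix "i" already present; 8 new (x, s, p, n, p, v, g, r)
  "owgitoeomji" → prefix "ow" already present; 9 new (g, i, t, o, e, o, m, j, i)
  "ifd" → prefix "if" already present; 1 new (d)
  "ibbjfyuivbd" → prefix "ib" already present; 9 new (b, j, f, y, u, i, v, b, d)
  "owzrpgghsqt" → prefix "ow" already present; 9 new (z, r, p, g, g, h, s, q, t)
  "owwzebp" → prefix "ow" already present; 5 new (w, z, e, b, p)
Total nodes = 4 + 6 + 4 + 4 + 8 + 8 + 8 + 9 + 1 + 9 + 9 + 5 = 75

75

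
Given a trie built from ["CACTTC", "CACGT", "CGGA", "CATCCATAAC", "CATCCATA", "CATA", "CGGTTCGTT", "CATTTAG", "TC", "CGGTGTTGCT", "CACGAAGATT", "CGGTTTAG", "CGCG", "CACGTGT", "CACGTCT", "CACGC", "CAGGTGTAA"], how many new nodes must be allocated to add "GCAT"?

4

"GCAT" shares no prefix with any stored word, so all 4 characters open new nodes.
4 − 0 = 4 new nodes.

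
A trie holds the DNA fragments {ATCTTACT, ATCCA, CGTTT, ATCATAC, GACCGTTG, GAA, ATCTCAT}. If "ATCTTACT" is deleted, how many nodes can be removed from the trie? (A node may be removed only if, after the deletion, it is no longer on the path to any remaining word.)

4

After clearing the end-marker at "ATCTTACT", prune upward until reaching a node still needed by another word.
The suffix "TACT" (4 nodes) is used only by "ATCTTACT"; the node for "ATCT" still has the child "C", so pruning stops there.
Nodes removed: 4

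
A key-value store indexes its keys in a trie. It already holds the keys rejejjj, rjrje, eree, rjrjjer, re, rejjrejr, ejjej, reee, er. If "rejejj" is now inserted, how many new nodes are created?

0

Every character of "rejejj" already lies on an existing path (it is a prefix of some stored word).
No new nodes are needed: 0.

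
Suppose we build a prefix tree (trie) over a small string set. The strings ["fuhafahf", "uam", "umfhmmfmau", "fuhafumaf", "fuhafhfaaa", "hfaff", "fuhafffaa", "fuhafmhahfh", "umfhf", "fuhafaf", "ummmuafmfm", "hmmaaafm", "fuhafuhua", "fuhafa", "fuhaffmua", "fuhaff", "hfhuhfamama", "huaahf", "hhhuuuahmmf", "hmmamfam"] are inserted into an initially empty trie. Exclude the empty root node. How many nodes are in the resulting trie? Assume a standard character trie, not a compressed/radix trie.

Insert word by word; a character creates a node only if that edge doesn't already exist:
  "fuhafahf" → 8 new (f, u, h, a, f, a, h, f)
  "uam" → 3 new (u, a, m)
  "umfhmmfmau" → prefix "u" already present; 9 new (m, f, h, m, m, f, m, a, u)
  "fuhafumaf" → prefix "fuhaf" already present; 4 new (u, m, a, f)
  "fuhafhfaaa" → prefix "fuhaf" already present; 5 new (h, f, a, a, a)
  "hfaff" → 5 new (h, f, a, f, f)
  "fuhafffaa" → prefix "fuhaf" already present; 4 new (f, f, a, a)
  "fuhafmhahfh" → prefix "fuhaf" already present; 6 new (m, h, a, h, f, h)
  "umfhf" → prefix "umfh" already present; 1 new (f)
  "fuhafaf" → prefix "fuhafa" already present; 1 new (f)
  "ummmuafmfm" → prefix "um" already present; 8 new (m, m, u, a, f, m, f, m)
  "hmmaaafm" → prefix "h" already present; 7 new (m, m, a, a, a, f, m)
  "fuhafuhua" → prefix "fuhafu" already present; 3 new (h, u, a)
  "fuhafa" → prefix "fuhafa" already present; 0 new (none)
  "fuhaffmua" → prefix "fuhaff" already present; 3 new (m, u, a)
  "fuhaff" → prefix "fuhaff" already present; 0 new (none)
  "hfhuhfamama" → prefix "hf" already present; 9 new (h, u, h, f, a, m, a, m, a)
  "huaahf" → prefix "h" already present; 5 new (u, a, a, h, f)
  "hhhuuuahmmf" → prefix "h" already present; 10 new (h, h, u, u, u, a, h, m, m, f)
  "hmmamfam" → prefix "hmma" already present; 4 new (m, f, a, m)
Total nodes = 8 + 3 + 9 + 4 + 5 + 5 + 4 + 6 + 1 + 1 + 8 + 7 + 3 + 0 + 3 + 0 + 9 + 5 + 10 + 4 = 95

95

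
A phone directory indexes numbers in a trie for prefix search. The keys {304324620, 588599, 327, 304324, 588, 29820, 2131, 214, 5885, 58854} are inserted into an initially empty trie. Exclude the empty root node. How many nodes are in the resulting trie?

For each word, the new-node count is its length minus the longest prefix already in the trie:
  "304324620" → 9 new (3, 0, 4, 3, 2, 4, 6, 2, 0)
  "588599" → 6 new (5, 8, 8, 5, 9, 9)
  "327" → prefix "3" already present; 2 new (2, 7)
  "304324" → prefix "304324" already present; 0 new (none)
  "588" → prefix "588" already present; 0 new (none)
  "29820" → 5 new (2, 9, 8, 2, 0)
  "2131" → prefix "2" already present; 3 new (1, 3, 1)
  "214" → prefix "21" already present; 1 new (4)
  "5885" → prefix "5885" already present; 0 new (none)
  "58854" → prefix "5885" already present; 1 new (4)
Total nodes = 9 + 6 + 2 + 0 + 0 + 5 + 3 + 1 + 0 + 1 = 27

27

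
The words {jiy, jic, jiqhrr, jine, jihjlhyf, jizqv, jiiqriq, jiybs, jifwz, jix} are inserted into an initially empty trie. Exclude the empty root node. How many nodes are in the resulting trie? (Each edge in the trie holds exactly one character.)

Insert word by word; a character creates a node only if that edge doesn't already exist:
  "jiy" → 3 new (j, i, y)
  "jic" → prefix "ji" already present; 1 new (c)
  "jiqhrr" → prefix "ji" already present; 4 new (q, h, r, r)
  "jine" → prefix "ji" already present; 2 new (n, e)
  "jihjlhyf" → prefix "ji" already present; 6 new (h, j, l, h, y, f)
  "jizqv" → prefix "ji" already present; 3 new (z, q, v)
  "jiiqriq" → prefix "ji" already present; 5 new (i, q, r, i, q)
  "jiybs" → prefix "jiy" already present; 2 new (b, s)
  "jifwz" → prefix "ji" already present; 3 new (f, w, z)
  "jix" → prefix "ji" already present; 1 new (x)
Total nodes = 3 + 1 + 4 + 2 + 6 + 3 + 5 + 2 + 3 + 1 = 30

30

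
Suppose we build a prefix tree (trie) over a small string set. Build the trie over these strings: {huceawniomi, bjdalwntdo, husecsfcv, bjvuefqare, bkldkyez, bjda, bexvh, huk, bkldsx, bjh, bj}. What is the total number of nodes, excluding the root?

51

Count nodes per top-level branch (shared prefixes stored once):
  'b'-branch (bexvh, bj, bjda, bjdalwntdo, bjh, bjvuefqare, bkldkyez, bkldsx): 32 nodes
  'h'-branch (huceawniomi, huk, husecsfcv): 19 nodes
Sum: 51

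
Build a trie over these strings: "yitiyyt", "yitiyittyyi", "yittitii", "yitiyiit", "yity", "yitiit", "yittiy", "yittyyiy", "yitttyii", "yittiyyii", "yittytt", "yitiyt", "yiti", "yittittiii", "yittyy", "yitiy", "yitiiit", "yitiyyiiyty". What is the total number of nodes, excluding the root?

Count nodes per top-level branch (shared prefixes stored once):
  'y'-branch (yiti, yitiiit, yitiit, yitiy, yitiyiit, yitiyittyyi, yitiyt, yitiyyiiyty, yitiyyt, yittitii, yittittiii, yittiy, yittiyyii, yitttyii, yittytt, yittyy, yittyyiy, yity): 49 nodes
Sum: 49

49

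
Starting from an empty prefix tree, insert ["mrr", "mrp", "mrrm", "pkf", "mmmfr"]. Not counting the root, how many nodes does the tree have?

For each word, the new-node count is its length minus the longest prefix already in the trie:
  "mrr" → 3 new (m, r, r)
  "mrp" → prefix "mr" already present; 1 new (p)
  "mrrm" → prefix "mrr" already present; 1 new (m)
  "pkf" → 3 new (p, k, f)
  "mmmfr" → prefix "m" already present; 4 new (m, m, f, r)
Total nodes = 3 + 1 + 1 + 3 + 4 = 12

12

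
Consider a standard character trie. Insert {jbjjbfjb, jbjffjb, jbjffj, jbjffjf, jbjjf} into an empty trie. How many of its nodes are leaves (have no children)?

A leaf is a node with no children — equivalently, the end of a word that is not a proper prefix of any other stored word.
Those words: "jbjffjb", "jbjffjf", "jbjjbfjb", "jbjjf"
Leaf count: 4

4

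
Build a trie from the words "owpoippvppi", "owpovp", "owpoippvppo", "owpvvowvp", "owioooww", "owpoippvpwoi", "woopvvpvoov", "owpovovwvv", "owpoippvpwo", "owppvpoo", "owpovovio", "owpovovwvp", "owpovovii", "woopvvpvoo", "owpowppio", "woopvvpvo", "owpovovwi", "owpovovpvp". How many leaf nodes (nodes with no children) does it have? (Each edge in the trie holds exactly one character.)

15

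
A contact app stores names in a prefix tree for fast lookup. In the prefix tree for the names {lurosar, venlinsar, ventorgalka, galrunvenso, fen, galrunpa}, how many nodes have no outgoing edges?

A leaf is a node with no children — equivalently, the end of a word that is not a proper prefix of any other stored word.
Those words: "fen", "galrunpa", "galrunvenso", "lurosar", "venlinsar", "ventorgalka"
Leaf count: 6

6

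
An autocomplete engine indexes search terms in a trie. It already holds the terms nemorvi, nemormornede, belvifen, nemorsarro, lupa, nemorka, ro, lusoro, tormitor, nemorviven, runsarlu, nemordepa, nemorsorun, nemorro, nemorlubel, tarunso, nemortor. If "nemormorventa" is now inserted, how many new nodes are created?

"nemormor" is already a path in the trie; the remaining "venta" must be added.
Each of the 5 remaining characters creates one node.

5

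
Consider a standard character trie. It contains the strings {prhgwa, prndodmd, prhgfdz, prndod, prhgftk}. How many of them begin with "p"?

Filter for entries beginning with "p":
Matches: "prhgfdz", "prhgftk", "prhgwa", "prndod", "prndodmd"
Count: 5

5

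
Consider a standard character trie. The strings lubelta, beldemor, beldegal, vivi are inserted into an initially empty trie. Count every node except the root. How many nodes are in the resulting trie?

Count nodes per top-level branch (shared prefixes stored once):
  'b'-branch (beldegal, beldemor): 11 nodes
  'l'-branch (lubelta): 7 nodes
  'v'-branch (vivi): 4 nodes
Sum: 22

22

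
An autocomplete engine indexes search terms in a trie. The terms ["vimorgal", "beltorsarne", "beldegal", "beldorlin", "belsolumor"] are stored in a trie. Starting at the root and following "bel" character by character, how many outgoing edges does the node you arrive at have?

The children of the "bel" node are the distinct next characters among strings starting with "bel".
Characters that immediately follow "bel" among the stored strings: {d, s, t}.
That node has 3 child edges.

3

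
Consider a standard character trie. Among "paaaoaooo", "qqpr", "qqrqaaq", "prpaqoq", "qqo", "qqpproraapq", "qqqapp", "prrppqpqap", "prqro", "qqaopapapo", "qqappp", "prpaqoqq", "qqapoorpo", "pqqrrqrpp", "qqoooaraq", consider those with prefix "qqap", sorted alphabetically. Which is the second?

DFS of the "qqap" subtree visits, in order: "qqapoorpo", "qqappp"
Position 2: qqappp

qqappp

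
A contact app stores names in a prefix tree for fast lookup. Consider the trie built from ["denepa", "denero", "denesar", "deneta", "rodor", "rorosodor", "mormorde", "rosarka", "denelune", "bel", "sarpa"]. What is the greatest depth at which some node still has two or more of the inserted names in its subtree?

4

The deepest shared node is where two words last agree before diverging.
"denelune" and "denepa" agree on "dene" (4 characters) before diverging; nothing deeper is shared.
Longest shared-prefix length: 4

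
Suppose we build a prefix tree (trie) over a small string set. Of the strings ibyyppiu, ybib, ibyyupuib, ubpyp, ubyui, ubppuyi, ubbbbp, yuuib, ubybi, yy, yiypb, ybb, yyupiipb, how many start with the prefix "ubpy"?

Filter for entries beginning with "ubpy":
Matches: "ubpyp"
Count: 1

1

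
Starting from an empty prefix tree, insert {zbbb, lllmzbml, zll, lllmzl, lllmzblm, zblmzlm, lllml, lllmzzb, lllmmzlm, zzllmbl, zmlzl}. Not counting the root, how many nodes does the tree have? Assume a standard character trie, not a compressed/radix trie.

39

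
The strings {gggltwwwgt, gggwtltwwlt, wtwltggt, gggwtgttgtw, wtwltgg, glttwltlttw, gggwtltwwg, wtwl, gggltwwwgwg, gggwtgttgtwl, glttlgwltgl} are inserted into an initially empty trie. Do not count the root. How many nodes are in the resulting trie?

Insert word by word; a character creates a node only if that edge doesn't already exist:
  "gggltwwwgt" → 10 new (g, g, g, l, t, w, w, w, g, t)
  "gggwtltwwlt" → prefix "ggg" already present; 8 new (w, t, l, t, w, w, l, t)
  "wtwltggt" → 8 new (w, t, w, l, t, g, g, t)
  "gggwtgttgtw" → prefix "gggwt" already present; 6 new (g, t, t, g, t, w)
  "wtwltgg" → prefix "wtwltgg" already present; 0 new (none)
  "glttwltlttw" → prefix "g" already present; 10 new (l, t, t, w, l, t, l, t, t, w)
  "gggwtltwwg" → prefix "gggwtltww" already present; 1 new (g)
  "wtwl" → prefix "wtwl" already present; 0 new (none)
  "gggltwwwgwg" → prefix "gggltwwwg" already present; 2 new (w, g)
  "gggwtgttgtwl" → prefix "gggwtgttgtw" already present; 1 new (l)
  "glttlgwltgl" → prefix "gltt" already present; 7 new (l, g, w, l, t, g, l)
Total nodes = 10 + 8 + 8 + 6 + 0 + 10 + 1 + 0 + 2 + 1 + 7 = 53

53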